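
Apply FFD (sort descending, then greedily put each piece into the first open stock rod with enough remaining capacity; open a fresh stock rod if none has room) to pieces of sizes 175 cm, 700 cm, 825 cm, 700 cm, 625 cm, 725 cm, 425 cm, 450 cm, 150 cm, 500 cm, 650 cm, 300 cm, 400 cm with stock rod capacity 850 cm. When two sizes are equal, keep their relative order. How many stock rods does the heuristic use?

9

Sorted descending: 825, 725, 700, 700, 650, 625, 500, 450, 425, 400, 300, 175, 150.
  825 → stock rod 1 (new)  [load 825/850]
  725 → stock rod 2 (new)  [load 725/850]
  700 → stock rod 3 (new)  [load 700/850]
  700 → stock rod 4 (new)  [load 700/850]
  650 → stock rod 5 (new)  [load 650/850]
  625 → stock rod 6 (new)  [load 625/850]
  500 → stock rod 7 (new)  [load 500/850]
  450 → stock rod 8 (new)  [load 450/850]
  425 → stock rod 9 (new)  [load 425/850]
  400 → stock rod 8  [load 850/850]
  300 → stock rod 7  [load 800/850]
  175 → stock rod 5  [load 825/850]
  150 → stock rod 3  [load 850/850]
9 stock rods opened.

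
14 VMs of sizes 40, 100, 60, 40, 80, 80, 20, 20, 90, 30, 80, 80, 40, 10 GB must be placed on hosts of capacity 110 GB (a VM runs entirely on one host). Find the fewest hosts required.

Total = 100 + 90 + 80 + 80 + 80 + 80 + 60 + 40 + 40 + 40 + 30 + 20 + 20 + 10 = 770 GB.
Lower bound: ⌈770/110⌉ = 7 hosts.
A packing using 8 hosts:
  host 1: 100 + 10 = 110
  host 2: 90 + 20 = 110
  host 3: 80 + 30 = 110
  host 4: 80 + 20 = 100
  host 5: 80 = 80
  host 6: 80 = 80
  host 7: 60 + 40 = 100
  host 8: 40 + 40 = 80
No arrangement into 7 hosts stays within capacity, so 8 is optimal.

8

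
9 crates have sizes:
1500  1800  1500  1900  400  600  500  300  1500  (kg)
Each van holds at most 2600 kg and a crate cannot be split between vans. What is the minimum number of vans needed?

5

Total = 1900 + 1800 + 1500 + 1500 + 1500 + 600 + 500 + 400 + 300 = 10000 kg.
Lower bound: ⌈10000/2600⌉ = 4 vans.
Also, 5 crates each exceed 1300 kg, and no two of those can share a van, so at least 5 vans are needed.
A packing using 5 vans:
  van 1: 1900 + 600 = 2500
  van 2: 1800 + 500 + 300 = 2600
  van 3: 1500 + 400 = 1900
  van 4: 1500 = 1500
  van 5: 1500 = 1500
This matches the lower bound, so 5 is optimal.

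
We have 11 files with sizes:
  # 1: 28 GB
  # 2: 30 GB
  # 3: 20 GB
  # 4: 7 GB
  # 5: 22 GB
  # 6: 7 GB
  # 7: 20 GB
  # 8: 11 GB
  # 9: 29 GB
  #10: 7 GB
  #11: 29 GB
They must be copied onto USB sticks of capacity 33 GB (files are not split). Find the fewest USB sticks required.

8

Total = 30 + 29 + 29 + 28 + 22 + 20 + 20 + 11 + 7 + 7 + 7 = 210 GB.
Lower bound: ⌈210/33⌉ = 7 USB sticks.
A packing using 8 USB sticks:
  USB stick 1: 30 = 30
  USB stick 2: 29 = 29
  USB stick 3: 29 = 29
  USB stick 4: 28 = 28
  USB stick 5: 22 + 11 = 33
  USB stick 6: 20 + 7 = 27
  USB stick 7: 20 + 7 = 27
  USB stick 8: 7 = 7
No arrangement into 7 USB sticks stays within capacity, so 8 is optimal.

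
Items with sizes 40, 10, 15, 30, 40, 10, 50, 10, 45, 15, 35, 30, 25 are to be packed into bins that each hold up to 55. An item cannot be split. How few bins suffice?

Total = 50 + 45 + 40 + 40 + 35 + 30 + 30 + 25 + 15 + 15 + 10 + 10 + 10 = 355.
Lower bound: ⌈355/55⌉ = 7 bins.
A packing using 7 bins:
  bin 1: 50 = 50
  bin 2: 45 + 10 = 55
  bin 3: 40 + 15 = 55
  bin 4: 40 + 15 = 55
  bin 5: 35 + 10 + 10 = 55
  bin 6: 30 + 25 = 55
  bin 7: 30 = 30
This matches the lower bound, so 7 is optimal.

7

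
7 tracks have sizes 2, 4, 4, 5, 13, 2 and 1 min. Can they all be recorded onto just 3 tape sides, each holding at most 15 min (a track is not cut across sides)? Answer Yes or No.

Yes

A valid assignment using 3 tape sides:
  side 1: 13 + 2 = 15
  side 2: 5 + 4 + 4 + 2 = 15
  side 3: 1 = 1
Every load is within 15 min, so 3 tape sides suffice.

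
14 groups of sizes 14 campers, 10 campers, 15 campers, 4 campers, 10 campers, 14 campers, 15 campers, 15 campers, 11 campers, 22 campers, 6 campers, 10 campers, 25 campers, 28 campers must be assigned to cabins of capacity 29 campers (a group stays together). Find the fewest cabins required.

Total = 28 + 25 + 22 + 15 + 15 + 15 + 14 + 14 + 11 + 10 + 10 + 10 + 6 + 4 = 199 campers.
Lower bound: ⌈199/29⌉ = 7 cabins.
A packing using 8 cabins:
  cabin 1: 28 = 28
  cabin 2: 25 + 4 = 29
  cabin 3: 22 + 6 = 28
  cabin 4: 15 + 14 = 29
  cabin 5: 15 + 14 = 29
  cabin 6: 15 + 11 = 26
  cabin 7: 10 + 10 = 20
  cabin 8: 10 = 10
No arrangement into 7 cabins stays within capacity, so 8 is optimal.

8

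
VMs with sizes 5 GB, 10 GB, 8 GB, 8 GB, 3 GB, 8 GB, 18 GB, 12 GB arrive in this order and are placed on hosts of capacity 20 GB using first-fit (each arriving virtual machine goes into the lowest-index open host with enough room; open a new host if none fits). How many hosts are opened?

  5 → host 1 (new)  [load 5/20]
  10 → host 1  [load 15/20]
  8 → host 2 (new)  [load 8/20]
  8 → host 2  [load 16/20]
  3 → host 1  [load 18/20]
  8 → host 3 (new)  [load 8/20]
  18 → host 4 (new)  [load 18/20]
  12 → host 3  [load 20/20]
4 hosts opened.

4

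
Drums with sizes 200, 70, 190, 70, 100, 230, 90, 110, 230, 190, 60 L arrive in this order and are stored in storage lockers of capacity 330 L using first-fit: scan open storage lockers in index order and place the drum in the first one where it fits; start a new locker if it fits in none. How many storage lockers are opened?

6

  200 → locker 1 (new)  [load 200/330]
  70 → locker 1  [load 270/330]
  190 → locker 2 (new)  [load 190/330]
  70 → locker 2  [load 260/330]
  100 → locker 3 (new)  [load 100/330]
  230 → locker 3  [load 330/330]
  90 → locker 4 (new)  [load 90/330]
  110 → locker 4  [load 200/330]
  230 → locker 5 (new)  [load 230/330]
  190 → locker 6 (new)  [load 190/330]
  60 → locker 1  [load 330/330]
6 storage lockers opened.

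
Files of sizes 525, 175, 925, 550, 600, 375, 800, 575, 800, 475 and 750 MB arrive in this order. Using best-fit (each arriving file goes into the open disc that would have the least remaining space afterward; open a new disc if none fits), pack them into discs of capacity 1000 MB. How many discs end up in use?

9

  525 → disc 1 (new)  [load 525/1000]
  175 → disc 1  [load 700/1000]
  925 → disc 2 (new)  [load 925/1000]
  550 → disc 3 (new)  [load 550/1000]
  600 → disc 4 (new)  [load 600/1000]
  375 → disc 4  [load 975/1000]
  800 → disc 5 (new)  [load 800/1000]
  575 → disc 6 (new)  [load 575/1000]
  800 → disc 7 (new)  [load 800/1000]
  475 → disc 8 (new)  [load 475/1000]
  750 → disc 9 (new)  [load 750/1000]
9 discs opened.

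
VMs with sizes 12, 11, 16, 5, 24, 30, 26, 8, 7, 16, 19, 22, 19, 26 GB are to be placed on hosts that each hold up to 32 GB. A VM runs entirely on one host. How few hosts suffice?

Total = 30 + 26 + 26 + 24 + 22 + 19 + 19 + 16 + 16 + 12 + 11 + 8 + 7 + 5 = 241 GB.
Lower bound: ⌈241/32⌉ = 8 hosts.
A packing using 8 hosts:
  host 1: 30 = 30
  host 2: 26 + 5 = 31
  host 3: 26 = 26
  host 4: 24 + 8 = 32
  host 5: 22 + 7 = 29
  host 6: 19 + 12 = 31
  host 7: 19 + 11 = 30
  host 8: 16 + 16 = 32
This matches the lower bound, so 8 is optimal.

8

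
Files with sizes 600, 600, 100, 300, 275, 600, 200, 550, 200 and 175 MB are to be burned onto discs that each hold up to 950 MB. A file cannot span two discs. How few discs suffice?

4

Total = 600 + 600 + 600 + 550 + 300 + 275 + 200 + 200 + 175 + 100 = 3600 MB.
Lower bound: ⌈3600/950⌉ = 4 discs.
A packing using 4 discs:
  disc 1: 600 + 300 = 900
  disc 2: 600 + 275 = 875
  disc 3: 600 + 200 + 100 = 900
  disc 4: 550 + 200 + 175 = 925
This matches the lower bound, so 4 is optimal.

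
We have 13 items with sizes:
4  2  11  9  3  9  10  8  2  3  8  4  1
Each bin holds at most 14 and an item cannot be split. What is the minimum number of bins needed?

Total = 11 + 10 + 9 + 9 + 8 + 8 + 4 + 4 + 3 + 3 + 2 + 2 + 1 = 74.
Lower bound: ⌈74/14⌉ = 6 bins.
A packing using 6 bins:
  bin 1: 11 + 3 = 14
  bin 2: 10 + 4 = 14
  bin 3: 9 + 4 + 1 = 14
  bin 4: 9 + 3 + 2 = 14
  bin 5: 8 + 2 = 10
  bin 6: 8 = 8
This matches the lower bound, so 6 is optimal.

6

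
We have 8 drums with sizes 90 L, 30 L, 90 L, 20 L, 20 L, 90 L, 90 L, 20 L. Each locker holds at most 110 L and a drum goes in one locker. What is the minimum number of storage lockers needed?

Total = 90 + 90 + 90 + 90 + 30 + 20 + 20 + 20 = 450 L.
Lower bound: ⌈450/110⌉ = 5 storage lockers.
A packing using 5 storage lockers:
  locker 1: 90 + 20 = 110
  locker 2: 90 + 20 = 110
  locker 3: 90 + 20 = 110
  locker 4: 90 = 90
  locker 5: 30 = 30
This matches the lower bound, so 5 is optimal.

5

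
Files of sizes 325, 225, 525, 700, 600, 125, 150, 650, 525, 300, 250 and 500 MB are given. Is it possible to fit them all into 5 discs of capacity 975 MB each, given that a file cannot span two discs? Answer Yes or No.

No

Total = 4875 MB; ⌈4875/975⌉ = 5.
6 files each exceed half the capacity and cannot share a disc, forcing at least 6 discs.
At least 6 discs are required, but only 5 are allowed.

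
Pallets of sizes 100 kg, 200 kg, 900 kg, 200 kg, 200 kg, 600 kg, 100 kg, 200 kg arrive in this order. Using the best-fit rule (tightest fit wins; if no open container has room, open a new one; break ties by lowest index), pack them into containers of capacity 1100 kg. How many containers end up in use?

  100 → container 1 (new)  [load 100/1100]
  200 → container 1  [load 300/1100]
  900 → container 2 (new)  [load 900/1100]
  200 → container 2  [load 1100/1100]
  200 → container 1  [load 500/1100]
  600 → container 1  [load 1100/1100]
  100 → container 3 (new)  [load 100/1100]
  200 → container 3  [load 300/1100]
3 containers opened.

3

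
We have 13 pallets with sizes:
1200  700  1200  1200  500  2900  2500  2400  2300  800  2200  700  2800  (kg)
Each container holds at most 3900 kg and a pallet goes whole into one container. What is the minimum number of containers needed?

6

Total = 2900 + 2800 + 2500 + 2400 + 2300 + 2200 + 1200 + 1200 + 1200 + 800 + 700 + 700 + 500 = 21400 kg.
Lower bound: ⌈21400/3900⌉ = 6 containers.
A packing using 6 containers:
  container 1: 2900 + 800 = 3700
  container 2: 2800 + 700 = 3500
  container 3: 2500 + 1200 = 3700
  container 4: 2400 + 1200 = 3600
  container 5: 2300 + 1200 = 3500
  container 6: 2200 + 700 + 500 = 3400
This matches the lower bound, so 6 is optimal.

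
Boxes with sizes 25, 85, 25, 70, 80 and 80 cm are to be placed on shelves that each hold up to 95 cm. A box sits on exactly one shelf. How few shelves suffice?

Total = 85 + 80 + 80 + 70 + 25 + 25 = 365 cm.
Lower bound: ⌈365/95⌉ = 4 shelves.
A packing using 5 shelves:
  shelf 1: 85 = 85
  shelf 2: 80 = 80
  shelf 3: 80 = 80
  shelf 4: 70 + 25 = 95
  shelf 5: 25 = 25
No arrangement into 4 shelves stays within capacity, so 5 is optimal.

5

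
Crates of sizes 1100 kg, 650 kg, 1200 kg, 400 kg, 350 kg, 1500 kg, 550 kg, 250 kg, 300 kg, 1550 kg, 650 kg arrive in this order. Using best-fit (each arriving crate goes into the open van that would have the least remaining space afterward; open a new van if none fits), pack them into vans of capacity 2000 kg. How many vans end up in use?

  1100 → van 1 (new)  [load 1100/2000]
  650 → van 1  [load 1750/2000]
  1200 → van 2 (new)  [load 1200/2000]
  400 → van 2  [load 1600/2000]
  350 → van 2  [load 1950/2000]
  1500 → van 3 (new)  [load 1500/2000]
  550 → van 4 (new)  [load 550/2000]
  250 → van 1  [load 2000/2000]
  300 → van 3  [load 1800/2000]
  1550 → van 5 (new)  [load 1550/2000]
  650 → van 4  [load 1200/2000]
5 vans opened.

5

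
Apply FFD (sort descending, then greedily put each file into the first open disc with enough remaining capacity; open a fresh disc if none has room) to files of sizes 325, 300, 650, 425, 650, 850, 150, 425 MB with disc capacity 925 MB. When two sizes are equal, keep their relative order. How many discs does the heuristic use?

Sorted descending: 850, 650, 650, 425, 425, 325, 300, 150.
  850 → disc 1 (new)  [load 850/925]
  650 → disc 2 (new)  [load 650/925]
  650 → disc 3 (new)  [load 650/925]
  425 → disc 4 (new)  [load 425/925]
  425 → disc 4  [load 850/925]
  325 → disc 5 (new)  [load 325/925]
  300 → disc 5  [load 625/925]
  150 → disc 2  [load 800/925]
5 discs opened.

5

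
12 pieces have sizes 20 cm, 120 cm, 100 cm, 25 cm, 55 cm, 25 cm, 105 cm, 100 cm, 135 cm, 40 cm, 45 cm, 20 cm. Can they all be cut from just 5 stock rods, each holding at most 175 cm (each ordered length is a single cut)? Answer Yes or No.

Yes

A valid assignment using 5 stock rods:
  stock rod 1: 135 + 40 = 175
  stock rod 2: 120 + 55 = 175
  stock rod 3: 105 + 45 + 25 = 175
  stock rod 4: 100 + 25 + 20 + 20 = 165
  stock rod 5: 100 = 100
Every load is within 175 cm, so 5 stock rods suffice.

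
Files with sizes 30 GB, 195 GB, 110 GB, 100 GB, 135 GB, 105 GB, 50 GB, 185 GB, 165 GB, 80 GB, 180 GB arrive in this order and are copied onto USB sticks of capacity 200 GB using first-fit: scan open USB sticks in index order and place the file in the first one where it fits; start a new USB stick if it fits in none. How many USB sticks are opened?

  30 → USB stick 1 (new)  [load 30/200]
  195 → USB stick 2 (new)  [load 195/200]
  110 → USB stick 1  [load 140/200]
  100 → USB stick 3 (new)  [load 100/200]
  135 → USB stick 4 (new)  [load 135/200]
  105 → USB stick 5 (new)  [load 105/200]
  50 → USB stick 1  [load 190/200]
  185 → USB stick 6 (new)  [load 185/200]
  165 → USB stick 7 (new)  [load 165/200]
  80 → USB stick 3  [load 180/200]
  180 → USB stick 8 (new)  [load 180/200]
8 USB sticks opened.

8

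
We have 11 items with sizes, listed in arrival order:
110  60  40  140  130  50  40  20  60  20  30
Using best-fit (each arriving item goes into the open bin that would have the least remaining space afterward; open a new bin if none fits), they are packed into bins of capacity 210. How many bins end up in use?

  110 → bin 1 (new)  [load 110/210]
  60 → bin 1  [load 170/210]
  40 → bin 1  [load 210/210]
  140 → bin 2 (new)  [load 140/210]
  130 → bin 3 (new)  [load 130/210]
  50 → bin 2  [load 190/210]
  40 → bin 3  [load 170/210]
  20 → bin 2  [load 210/210]
  60 → bin 4 (new)  [load 60/210]
  20 → bin 3  [load 190/210]
  30 → bin 4  [load 90/210]
4 bins opened.

4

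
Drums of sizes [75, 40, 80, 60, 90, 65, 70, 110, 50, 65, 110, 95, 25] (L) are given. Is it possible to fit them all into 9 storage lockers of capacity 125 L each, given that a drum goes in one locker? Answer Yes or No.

Yes

A valid assignment using 9 storage lockers:
  locker 1: 110 = 110
  locker 2: 110 = 110
  locker 3: 95 + 25 = 120
  locker 4: 90 = 90
  locker 5: 80 + 40 = 120
  locker 6: 75 + 50 = 125
  locker 7: 70 = 70
  locker 8: 65 + 60 = 125
  locker 9: 65 = 65
Every load is within 125 L, so 9 storage lockers suffice.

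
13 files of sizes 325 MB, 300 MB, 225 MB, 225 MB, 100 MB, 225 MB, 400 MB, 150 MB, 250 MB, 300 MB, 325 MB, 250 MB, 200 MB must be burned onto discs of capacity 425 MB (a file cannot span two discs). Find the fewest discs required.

Total = 400 + 325 + 325 + 300 + 300 + 250 + 250 + 225 + 225 + 225 + 200 + 150 + 100 = 3275 MB.
Lower bound: ⌈3275/425⌉ = 8 discs.
Also, 10 files each exceed 425/2 MB, and no two of those can share a disc, so at least 10 discs are needed.
A packing using 10 discs:
  disc 1: 400 = 400
  disc 2: 325 + 100 = 425
  disc 3: 325 = 325
  disc 4: 300 = 300
  disc 5: 300 = 300
  disc 6: 250 + 150 = 400
  disc 7: 250 = 250
  disc 8: 225 + 200 = 425
  disc 9: 225 = 225
  disc 10: 225 = 225
This matches the lower bound, so 10 is optimal.

10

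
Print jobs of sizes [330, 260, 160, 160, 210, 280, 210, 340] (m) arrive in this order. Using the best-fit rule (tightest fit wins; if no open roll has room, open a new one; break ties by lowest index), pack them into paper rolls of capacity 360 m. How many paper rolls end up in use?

  330 → roll 1 (new)  [load 330/360]
  260 → roll 2 (new)  [load 260/360]
  160 → roll 3 (new)  [load 160/360]
  160 → roll 3  [load 320/360]
  210 → roll 4 (new)  [load 210/360]
  280 → roll 5 (new)  [load 280/360]
  210 → roll 6 (new)  [load 210/360]
  340 → roll 7 (new)  [load 340/360]
7 paper rolls opened.

7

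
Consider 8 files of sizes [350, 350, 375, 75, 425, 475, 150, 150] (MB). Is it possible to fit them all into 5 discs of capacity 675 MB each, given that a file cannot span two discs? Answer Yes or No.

A valid assignment using 5 discs:
  disc 1: 475 + 150 = 625
  disc 2: 425 + 150 + 75 = 650
  disc 3: 375 = 375
  disc 4: 350 = 350
  disc 5: 350 = 350
Every load is within 675 MB, so 5 discs suffice.

Yes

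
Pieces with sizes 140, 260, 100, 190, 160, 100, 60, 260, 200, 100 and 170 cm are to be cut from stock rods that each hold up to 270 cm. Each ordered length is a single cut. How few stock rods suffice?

7

Total = 260 + 260 + 200 + 190 + 170 + 160 + 140 + 100 + 100 + 100 + 60 = 1740 cm.
Lower bound: ⌈1740/270⌉ = 7 stock rods.
A packing using 7 stock rods:
  stock rod 1: 260 = 260
  stock rod 2: 260 = 260
  stock rod 3: 200 + 60 = 260
  stock rod 4: 190 = 190
  stock rod 5: 170 + 100 = 270
  stock rod 6: 160 + 100 = 260
  stock rod 7: 140 + 100 = 240
This matches the lower bound, so 7 is optimal.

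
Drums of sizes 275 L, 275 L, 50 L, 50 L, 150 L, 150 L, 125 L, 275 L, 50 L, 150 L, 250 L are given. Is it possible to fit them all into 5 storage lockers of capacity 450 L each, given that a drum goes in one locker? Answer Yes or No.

A valid assignment using 5 storage lockers:
  locker 1: 275 + 150 = 425
  locker 2: 275 + 150 = 425
  locker 3: 275 + 150 = 425
  locker 4: 250 + 125 + 50 = 425
  locker 5: 50 + 50 = 100
Every load is within 450 L, so 5 storage lockers suffice.

Yes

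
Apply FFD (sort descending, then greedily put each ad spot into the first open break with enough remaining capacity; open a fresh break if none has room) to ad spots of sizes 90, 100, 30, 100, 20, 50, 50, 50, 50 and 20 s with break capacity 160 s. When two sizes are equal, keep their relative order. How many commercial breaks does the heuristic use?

4

Sorted descending: 100, 100, 90, 50, 50, 50, 50, 30, 20, 20.
  100 → break 1 (new)  [load 100/160]
  100 → break 2 (new)  [load 100/160]
  90 → break 3 (new)  [load 90/160]
  50 → break 1  [load 150/160]
  50 → break 2  [load 150/160]
  50 → break 3  [load 140/160]
  50 → break 4 (new)  [load 50/160]
  30 → break 4  [load 80/160]
  20 → break 3  [load 160/160]
  20 → break 4  [load 100/160]
4 commercial breaks opened.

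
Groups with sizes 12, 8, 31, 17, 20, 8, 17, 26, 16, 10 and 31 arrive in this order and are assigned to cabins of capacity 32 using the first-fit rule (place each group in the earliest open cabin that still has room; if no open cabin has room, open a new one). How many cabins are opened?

8

  12 → cabin 1 (new)  [load 12/32]
  8 → cabin 1  [load 20/32]
  31 → cabin 2 (new)  [load 31/32]
  17 → cabin 3 (new)  [load 17/32]
  20 → cabin 4 (new)  [load 20/32]
  8 → cabin 1  [load 28/32]
  17 → cabin 5 (new)  [load 17/32]
  26 → cabin 6 (new)  [load 26/32]
  16 → cabin 7 (new)  [load 16/32]
  10 → cabin 3  [load 27/32]
  31 → cabin 8 (new)  [load 31/32]
8 cabins opened.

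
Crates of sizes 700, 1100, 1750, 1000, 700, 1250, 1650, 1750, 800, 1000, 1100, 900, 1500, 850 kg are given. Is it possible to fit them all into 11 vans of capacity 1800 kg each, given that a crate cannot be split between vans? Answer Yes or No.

A valid assignment using 10 vans:
  van 1: 1750 = 1750
  van 2: 1750 = 1750
  van 3: 1650 = 1650
  van 4: 1500 = 1500
  van 5: 1250 = 1250
  van 6: 1100 + 700 = 1800
  van 7: 1100 + 700 = 1800
  van 8: 1000 + 800 = 1800
  van 9: 1000 = 1000
  van 10: 900 + 850 = 1750
That uses only 10 ≤ 11, so 11 vans are enough.

Yes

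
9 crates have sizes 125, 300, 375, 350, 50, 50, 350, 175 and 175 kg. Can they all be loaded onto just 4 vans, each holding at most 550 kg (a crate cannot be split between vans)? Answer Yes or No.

A valid assignment using 4 vans:
  van 1: 375 + 175 = 550
  van 2: 350 + 175 = 525
  van 3: 350 + 125 + 50 = 525
  van 4: 300 + 50 = 350
Every load is within 550 kg, so 4 vans suffice.

Yes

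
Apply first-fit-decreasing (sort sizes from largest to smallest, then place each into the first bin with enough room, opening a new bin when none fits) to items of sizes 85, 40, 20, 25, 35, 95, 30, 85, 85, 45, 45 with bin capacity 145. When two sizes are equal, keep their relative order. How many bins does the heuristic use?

5

Sorted descending: 95, 85, 85, 85, 45, 45, 40, 35, 30, 25, 20.
  95 → bin 1 (new)  [load 95/145]
  85 → bin 2 (new)  [load 85/145]
  85 → bin 3 (new)  [load 85/145]
  85 → bin 4 (new)  [load 85/145]
  45 → bin 1  [load 140/145]
  45 → bin 2  [load 130/145]
  40 → bin 3  [load 125/145]
  35 → bin 4  [load 120/145]
  30 → bin 5 (new)  [load 30/145]
  25 → bin 4  [load 145/145]
  20 → bin 3  [load 145/145]
5 bins opened.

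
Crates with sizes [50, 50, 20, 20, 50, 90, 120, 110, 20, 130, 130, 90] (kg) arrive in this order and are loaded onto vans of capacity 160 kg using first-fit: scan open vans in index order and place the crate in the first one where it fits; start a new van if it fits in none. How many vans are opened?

7

  50 → van 1 (new)  [load 50/160]
  50 → van 1  [load 100/160]
  20 → van 1  [load 120/160]
  20 → van 1  [load 140/160]
  50 → van 2 (new)  [load 50/160]
  90 → van 2  [load 140/160]
  120 → van 3 (new)  [load 120/160]
  110 → van 4 (new)  [load 110/160]
  20 → van 1  [load 160/160]
  130 → van 5 (new)  [load 130/160]
  130 → van 6 (new)  [load 130/160]
  90 → van 7 (new)  [load 90/160]
7 vans opened.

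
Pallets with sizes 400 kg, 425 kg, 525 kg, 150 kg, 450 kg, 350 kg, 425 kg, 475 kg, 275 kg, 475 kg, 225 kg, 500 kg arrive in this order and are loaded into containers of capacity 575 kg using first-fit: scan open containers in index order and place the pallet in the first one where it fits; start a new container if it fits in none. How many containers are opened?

10

  400 → container 1 (new)  [load 400/575]
  425 → container 2 (new)  [load 425/575]
  525 → container 3 (new)  [load 525/575]
  150 → container 1  [load 550/575]
  450 → container 4 (new)  [load 450/575]
  350 → container 5 (new)  [load 350/575]
  425 → container 6 (new)  [load 425/575]
  475 → container 7 (new)  [load 475/575]
  275 → container 8 (new)  [load 275/575]
  475 → container 9 (new)  [load 475/575]
  225 → container 5  [load 575/575]
  500 → container 10 (new)  [load 500/575]
10 containers opened.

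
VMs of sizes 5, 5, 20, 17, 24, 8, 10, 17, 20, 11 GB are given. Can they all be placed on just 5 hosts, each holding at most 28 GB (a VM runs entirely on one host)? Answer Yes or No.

Total = 137 GB; ⌈137/28⌉ = 5.
The bound of 5 does not rule out 5, but exhaustive search shows no assignment into 5 hosts of capacity 28 GB exists — the minimum is 6.

No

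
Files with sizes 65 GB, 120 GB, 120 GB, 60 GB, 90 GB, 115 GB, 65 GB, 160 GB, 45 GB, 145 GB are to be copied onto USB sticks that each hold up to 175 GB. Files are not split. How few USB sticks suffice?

Total = 160 + 145 + 120 + 120 + 115 + 90 + 65 + 65 + 60 + 45 = 985 GB.
Lower bound: ⌈985/175⌉ = 6 USB sticks.
A packing using 7 USB sticks:
  USB stick 1: 160 = 160
  USB stick 2: 145 = 145
  USB stick 3: 120 + 45 = 165
  USB stick 4: 120 = 120
  USB stick 5: 115 + 60 = 175
  USB stick 6: 90 + 65 = 155
  USB stick 7: 65 = 65
No arrangement into 6 USB sticks stays within capacity, so 7 is optimal.

7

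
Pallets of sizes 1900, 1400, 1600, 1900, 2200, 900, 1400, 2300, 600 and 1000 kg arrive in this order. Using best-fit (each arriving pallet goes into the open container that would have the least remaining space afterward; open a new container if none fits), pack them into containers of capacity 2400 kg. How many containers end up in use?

  1900 → container 1 (new)  [load 1900/2400]
  1400 → container 2 (new)  [load 1400/2400]
  1600 → container 3 (new)  [load 1600/2400]
  1900 → container 4 (new)  [load 1900/2400]
  2200 → container 5 (new)  [load 2200/2400]
  900 → container 2  [load 2300/2400]
  1400 → container 6 (new)  [load 1400/2400]
  2300 → container 7 (new)  [load 2300/2400]
  600 → container 3  [load 2200/2400]
  1000 → container 6  [load 2400/2400]
7 containers opened.

7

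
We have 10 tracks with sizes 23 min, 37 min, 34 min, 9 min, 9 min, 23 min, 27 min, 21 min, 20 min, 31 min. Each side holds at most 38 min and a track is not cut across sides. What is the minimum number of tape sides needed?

Total = 37 + 34 + 31 + 27 + 23 + 23 + 21 + 20 + 9 + 9 = 234 min.
Lower bound: ⌈234/38⌉ = 7 tape sides.
Also, 8 tracks each exceed 19 min, and no two of those can share a side, so at least 8 tape sides are needed.
A packing using 8 tape sides:
  side 1: 37 = 37
  side 2: 34 = 34
  side 3: 31 = 31
  side 4: 27 + 9 = 36
  side 5: 23 + 9 = 32
  side 6: 23 = 23
  side 7: 21 = 21
  side 8: 20 = 20
This matches the lower bound, so 8 is optimal.

8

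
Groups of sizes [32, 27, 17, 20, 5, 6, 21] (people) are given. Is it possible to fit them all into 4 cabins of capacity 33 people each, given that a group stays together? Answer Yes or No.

Total = 128 people; ⌈128/33⌉ = 4.
5 groups each exceed half the capacity and cannot share a cabin, forcing at least 5 cabins.
At least 5 cabins are required, but only 4 are allowed.

No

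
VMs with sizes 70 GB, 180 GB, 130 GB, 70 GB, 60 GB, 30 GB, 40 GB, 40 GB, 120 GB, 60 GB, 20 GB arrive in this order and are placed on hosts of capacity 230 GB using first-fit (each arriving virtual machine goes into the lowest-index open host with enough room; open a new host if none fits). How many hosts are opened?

  70 → host 1 (new)  [load 70/230]
  180 → host 2 (new)  [load 180/230]
  130 → host 1  [load 200/230]
  70 → host 3 (new)  [load 70/230]
  60 → host 3  [load 130/230]
  30 → host 1  [load 230/230]
  40 → host 2  [load 220/230]
  40 → host 3  [load 170/230]
  120 → host 4 (new)  [load 120/230]
  60 → host 3  [load 230/230]
  20 → host 4  [load 140/230]
4 hosts opened.

4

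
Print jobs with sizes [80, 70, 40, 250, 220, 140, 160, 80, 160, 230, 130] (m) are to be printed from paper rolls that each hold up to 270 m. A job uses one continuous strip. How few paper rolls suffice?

Total = 250 + 230 + 220 + 160 + 160 + 140 + 130 + 80 + 80 + 70 + 40 = 1560 m.
Lower bound: ⌈1560/270⌉ = 6 paper rolls.
A packing using 7 paper rolls:
  roll 1: 250 = 250
  roll 2: 230 + 40 = 270
  roll 3: 220 = 220
  roll 4: 160 + 80 = 240
  roll 5: 160 + 80 = 240
  roll 6: 140 + 130 = 270
  roll 7: 70 = 70
No arrangement into 6 paper rolls stays within capacity, so 7 is optimal.

7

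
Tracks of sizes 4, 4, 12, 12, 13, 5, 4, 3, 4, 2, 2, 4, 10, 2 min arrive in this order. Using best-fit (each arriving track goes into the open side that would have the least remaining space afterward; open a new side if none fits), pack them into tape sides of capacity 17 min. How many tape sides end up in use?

  4 → side 1 (new)  [load 4/17]
  4 → side 1  [load 8/17]
  12 → side 2 (new)  [load 12/17]
  12 → side 3 (new)  [load 12/17]
  13 → side 4 (new)  [load 13/17]
  5 → side 2  [load 17/17]
  4 → side 4  [load 17/17]
  3 → side 3  [load 15/17]
  4 → side 1  [load 12/17]
  2 → side 3  [load 17/17]
  2 → side 1  [load 14/17]
  4 → side 5 (new)  [load 4/17]
  10 → side 5  [load 14/17]
  2 → side 1  [load 16/17]
5 tape sides opened.

5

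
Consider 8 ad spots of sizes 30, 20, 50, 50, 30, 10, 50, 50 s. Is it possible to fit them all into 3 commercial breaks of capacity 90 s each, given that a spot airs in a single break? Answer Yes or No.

No

Total = 290 s; ⌈290/90⌉ = 4.
At least 4 commercial breaks are required, but only 3 are allowed.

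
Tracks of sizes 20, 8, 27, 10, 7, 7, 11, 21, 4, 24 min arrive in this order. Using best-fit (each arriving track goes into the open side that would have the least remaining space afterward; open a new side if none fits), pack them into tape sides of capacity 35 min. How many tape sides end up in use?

5

  20 → side 1 (new)  [load 20/35]
  8 → side 1  [load 28/35]
  27 → side 2 (new)  [load 27/35]
  10 → side 3 (new)  [load 10/35]
  7 → side 1  [load 35/35]
  7 → side 2  [load 34/35]
  11 → side 3  [load 21/35]
  21 → side 4 (new)  [load 21/35]
  4 → side 3  [load 25/35]
  24 → side 5 (new)  [load 24/35]
5 tape sides opened.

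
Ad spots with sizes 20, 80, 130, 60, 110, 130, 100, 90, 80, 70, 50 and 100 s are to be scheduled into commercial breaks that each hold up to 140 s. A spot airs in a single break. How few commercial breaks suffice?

Total = 130 + 130 + 110 + 100 + 100 + 90 + 80 + 80 + 70 + 60 + 50 + 20 = 1020 s.
Lower bound: ⌈1020/140⌉ = 8 commercial breaks.
A packing using 9 commercial breaks:
  break 1: 130 = 130
  break 2: 130 = 130
  break 3: 110 + 20 = 130
  break 4: 100 = 100
  break 5: 100 = 100
  break 6: 90 + 50 = 140
  break 7: 80 + 60 = 140
  break 8: 80 = 80
  break 9: 70 = 70
No arrangement into 8 commercial breaks stays within capacity, so 9 is optimal.

9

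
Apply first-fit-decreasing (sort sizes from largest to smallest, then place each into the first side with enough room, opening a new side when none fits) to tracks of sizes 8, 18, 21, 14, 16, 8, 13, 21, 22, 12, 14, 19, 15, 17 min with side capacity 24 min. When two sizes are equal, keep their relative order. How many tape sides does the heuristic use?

Sorted descending: 22, 21, 21, 19, 18, 17, 16, 15, 14, 14, 13, 12, 8, 8.
  22 → side 1 (new)  [load 22/24]
  21 → side 2 (new)  [load 21/24]
  21 → side 3 (new)  [load 21/24]
  19 → side 4 (new)  [load 19/24]
  18 → side 5 (new)  [load 18/24]
  17 → side 6 (new)  [load 17/24]
  16 → side 7 (new)  [load 16/24]
  15 → side 8 (new)  [load 15/24]
  14 → side 9 (new)  [load 14/24]
  14 → side 10 (new)  [load 14/24]
  13 → side 11 (new)  [load 13/24]
  12 → side 12 (new)  [load 12/24]
  8 → side 7  [load 24/24]
  8 → side 8  [load 23/24]
12 tape sides opened.

12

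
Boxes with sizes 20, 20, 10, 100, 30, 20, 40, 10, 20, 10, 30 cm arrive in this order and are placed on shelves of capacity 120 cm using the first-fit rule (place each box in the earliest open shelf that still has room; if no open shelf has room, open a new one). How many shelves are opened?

3

  20 → shelf 1 (new)  [load 20/120]
  20 → shelf 1  [load 40/120]
  10 → shelf 1  [load 50/120]
  100 → shelf 2 (new)  [load 100/120]
  30 → shelf 1  [load 80/120]
  20 → shelf 1  [load 100/120]
  40 → shelf 3 (new)  [load 40/120]
  10 → shelf 1  [load 110/120]
  20 → shelf 2  [load 120/120]
  10 → shelf 1  [load 120/120]
  30 → shelf 3  [load 70/120]
3 shelves opened.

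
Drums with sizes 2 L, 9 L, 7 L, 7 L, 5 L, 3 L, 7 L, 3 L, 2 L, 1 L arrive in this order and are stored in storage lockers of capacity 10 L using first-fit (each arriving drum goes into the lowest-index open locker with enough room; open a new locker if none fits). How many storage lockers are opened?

5

  2 → locker 1 (new)  [load 2/10]
  9 → locker 2 (new)  [load 9/10]
  7 → locker 1  [load 9/10]
  7 → locker 3 (new)  [load 7/10]
  5 → locker 4 (new)  [load 5/10]
  3 → locker 3  [load 10/10]
  7 → locker 5 (new)  [load 7/10]
  3 → locker 4  [load 8/10]
  2 → locker 4  [load 10/10]
  1 → locker 1  [load 10/10]
5 storage lockers opened.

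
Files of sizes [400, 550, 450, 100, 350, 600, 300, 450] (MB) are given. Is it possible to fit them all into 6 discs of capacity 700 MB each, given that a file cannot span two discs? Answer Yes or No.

A valid assignment using 6 discs:
  disc 1: 600 + 100 = 700
  disc 2: 550 = 550
  disc 3: 450 = 450
  disc 4: 450 = 450
  disc 5: 400 + 300 = 700
  disc 6: 350 = 350
Every load is within 700 MB, so 6 discs suffice.

Yes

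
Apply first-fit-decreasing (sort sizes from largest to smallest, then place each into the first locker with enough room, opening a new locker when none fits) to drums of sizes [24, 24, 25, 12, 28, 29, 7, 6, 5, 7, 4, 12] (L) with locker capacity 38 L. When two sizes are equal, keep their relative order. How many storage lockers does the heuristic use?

6

Sorted descending: 29, 28, 25, 24, 24, 12, 12, 7, 7, 6, 5, 4.
  29 → locker 1 (new)  [load 29/38]
  28 → locker 2 (new)  [load 28/38]
  25 → locker 3 (new)  [load 25/38]
  24 → locker 4 (new)  [load 24/38]
  24 → locker 5 (new)  [load 24/38]
  12 → locker 3  [load 37/38]
  12 → locker 4  [load 36/38]
  7 → locker 1  [load 36/38]
  7 → locker 2  [load 35/38]
  6 → locker 5  [load 30/38]
  5 → locker 5  [load 35/38]
  4 → locker 6 (new)  [load 4/38]
6 storage lockers opened.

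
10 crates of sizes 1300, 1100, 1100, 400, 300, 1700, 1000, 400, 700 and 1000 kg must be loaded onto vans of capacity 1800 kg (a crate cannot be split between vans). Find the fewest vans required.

Total = 1700 + 1300 + 1100 + 1100 + 1000 + 1000 + 700 + 400 + 400 + 300 = 9000 kg.
Lower bound: ⌈9000/1800⌉ = 5 vans.
Also, 6 crates each exceed 900 kg, and no two of those can share a van, so at least 6 vans are needed.
A packing using 6 vans:
  van 1: 1700 = 1700
  van 2: 1300 + 400 = 1700
  van 3: 1100 + 700 = 1800
  van 4: 1100 + 400 + 300 = 1800
  van 5: 1000 = 1000
  van 6: 1000 = 1000
This matches the lower bound, so 6 is optimal.

6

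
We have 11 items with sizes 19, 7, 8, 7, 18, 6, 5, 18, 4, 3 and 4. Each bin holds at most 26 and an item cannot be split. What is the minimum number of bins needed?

Total = 19 + 18 + 18 + 8 + 7 + 7 + 6 + 5 + 4 + 4 + 3 = 99.
Lower bound: ⌈99/26⌉ = 4 bins.
A packing using 4 bins:
  bin 1: 19 + 7 = 26
  bin 2: 18 + 8 = 26
  bin 3: 18 + 7 = 25
  bin 4: 6 + 5 + 4 + 4 + 3 = 22
This matches the lower bound, so 4 is optimal.

4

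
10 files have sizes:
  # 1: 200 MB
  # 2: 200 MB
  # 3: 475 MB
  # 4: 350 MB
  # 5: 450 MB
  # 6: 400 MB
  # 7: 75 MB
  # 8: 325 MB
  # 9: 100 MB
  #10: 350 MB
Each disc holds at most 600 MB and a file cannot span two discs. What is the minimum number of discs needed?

6

Total = 475 + 450 + 400 + 350 + 350 + 325 + 200 + 200 + 100 + 75 = 2925 MB.
Lower bound: ⌈2925/600⌉ = 5 discs.
Also, 6 files each exceed 300 MB, and no two of those can share a disc, so at least 6 discs are needed.
A packing using 6 discs:
  disc 1: 475 + 100 = 575
  disc 2: 450 + 75 = 525
  disc 3: 400 + 200 = 600
  disc 4: 350 + 200 = 550
  disc 5: 350 = 350
  disc 6: 325 = 325
This matches the lower bound, so 6 is optimal.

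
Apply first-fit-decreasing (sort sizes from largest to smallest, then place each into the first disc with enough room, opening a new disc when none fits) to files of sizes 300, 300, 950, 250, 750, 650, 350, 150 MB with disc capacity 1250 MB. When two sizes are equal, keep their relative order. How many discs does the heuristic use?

Sorted descending: 950, 750, 650, 350, 300, 300, 250, 150.
  950 → disc 1 (new)  [load 950/1250]
  750 → disc 2 (new)  [load 750/1250]
  650 → disc 3 (new)  [load 650/1250]
  350 → disc 2  [load 1100/1250]
  300 → disc 1  [load 1250/1250]
  300 → disc 3  [load 950/1250]
  250 → disc 3  [load 1200/1250]
  150 → disc 2  [load 1250/1250]
3 discs opened.

3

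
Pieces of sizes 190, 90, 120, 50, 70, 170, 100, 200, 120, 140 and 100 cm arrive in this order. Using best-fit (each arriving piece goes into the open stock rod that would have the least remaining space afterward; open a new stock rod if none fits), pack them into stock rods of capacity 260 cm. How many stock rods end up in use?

  190 → stock rod 1 (new)  [load 190/260]
  90 → stock rod 2 (new)  [load 90/260]
  120 → stock rod 2  [load 210/260]
  50 → stock rod 2  [load 260/260]
  70 → stock rod 1  [load 260/260]
  170 → stock rod 3 (new)  [load 170/260]
  100 → stock rod 4 (new)  [load 100/260]
  200 → stock rod 5 (new)  [load 200/260]
  120 → stock rod 4  [load 220/260]
  140 → stock rod 6 (new)  [load 140/260]
  100 → stock rod 6  [load 240/260]
6 stock rods opened.

6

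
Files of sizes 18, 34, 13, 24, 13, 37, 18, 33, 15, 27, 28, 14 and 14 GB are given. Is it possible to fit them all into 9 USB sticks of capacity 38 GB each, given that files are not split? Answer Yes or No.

A valid assignment using 9 USB sticks:
  USB stick 1: 37 = 37
  USB stick 2: 34 = 34
  USB stick 3: 33 = 33
  USB stick 4: 28 = 28
  USB stick 5: 27 = 27
  USB stick 6: 24 + 14 = 38
  USB stick 7: 18 + 18 = 36
  USB stick 8: 15 + 14 = 29
  USB stick 9: 13 + 13 = 26
Every load is within 38 GB, so 9 USB sticks suffice.

Yes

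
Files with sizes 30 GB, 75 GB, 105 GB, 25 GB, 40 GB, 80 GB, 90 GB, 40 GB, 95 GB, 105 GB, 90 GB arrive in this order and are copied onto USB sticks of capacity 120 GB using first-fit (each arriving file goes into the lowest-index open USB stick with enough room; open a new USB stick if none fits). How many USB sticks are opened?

8

  30 → USB stick 1 (new)  [load 30/120]
  75 → USB stick 1  [load 105/120]
  105 → USB stick 2 (new)  [load 105/120]
  25 → USB stick 3 (new)  [load 25/120]
  40 → USB stick 3  [load 65/120]
  80 → USB stick 4 (new)  [load 80/120]
  90 → USB stick 5 (new)  [load 90/120]
  40 → USB stick 3  [load 105/120]
  95 → USB stick 6 (new)  [load 95/120]
  105 → USB stick 7 (new)  [load 105/120]
  90 → USB stick 8 (new)  [load 90/120]
8 USB sticks opened.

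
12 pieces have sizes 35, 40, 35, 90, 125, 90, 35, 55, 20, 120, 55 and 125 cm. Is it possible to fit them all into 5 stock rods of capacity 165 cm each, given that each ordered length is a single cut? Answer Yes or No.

Total = 825 cm; ⌈825/165⌉ = 5.
The bound of 5 does not rule out 5, but exhaustive search shows no assignment into 5 stock rods of capacity 165 cm exists — the minimum is 6.

No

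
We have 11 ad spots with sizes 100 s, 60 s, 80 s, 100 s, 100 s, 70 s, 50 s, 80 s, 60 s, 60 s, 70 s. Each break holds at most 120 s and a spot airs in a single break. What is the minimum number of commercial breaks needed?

9

Total = 100 + 100 + 100 + 80 + 80 + 70 + 70 + 60 + 60 + 60 + 50 = 830 s.
Lower bound: ⌈830/120⌉ = 7 commercial breaks.
A packing using 9 commercial breaks:
  break 1: 100 = 100
  break 2: 100 = 100
  break 3: 100 = 100
  break 4: 80 = 80
  break 5: 80 = 80
  break 6: 70 + 50 = 120
  break 7: 70 = 70
  break 8: 60 + 60 = 120
  break 9: 60 = 60
No arrangement into 8 commercial breaks stays within capacity, so 9 is optimal.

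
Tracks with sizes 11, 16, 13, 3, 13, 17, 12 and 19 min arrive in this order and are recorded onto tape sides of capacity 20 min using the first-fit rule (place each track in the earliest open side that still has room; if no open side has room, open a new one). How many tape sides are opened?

7

  11 → side 1 (new)  [load 11/20]
  16 → side 2 (new)  [load 16/20]
  13 → side 3 (new)  [load 13/20]
  3 → side 1  [load 14/20]
  13 → side 4 (new)  [load 13/20]
  17 → side 5 (new)  [load 17/20]
  12 → side 6 (new)  [load 12/20]
  19 → side 7 (new)  [load 19/20]
7 tape sides opened.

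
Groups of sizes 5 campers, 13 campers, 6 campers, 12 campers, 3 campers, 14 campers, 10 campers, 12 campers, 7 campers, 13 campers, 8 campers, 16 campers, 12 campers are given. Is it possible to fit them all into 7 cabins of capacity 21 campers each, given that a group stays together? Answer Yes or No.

No

Total = 131 campers; ⌈131/21⌉ = 7.
The bound of 7 does not rule out 7, but exhaustive search shows no assignment into 7 cabins of capacity 21 campers exists — the minimum is 8.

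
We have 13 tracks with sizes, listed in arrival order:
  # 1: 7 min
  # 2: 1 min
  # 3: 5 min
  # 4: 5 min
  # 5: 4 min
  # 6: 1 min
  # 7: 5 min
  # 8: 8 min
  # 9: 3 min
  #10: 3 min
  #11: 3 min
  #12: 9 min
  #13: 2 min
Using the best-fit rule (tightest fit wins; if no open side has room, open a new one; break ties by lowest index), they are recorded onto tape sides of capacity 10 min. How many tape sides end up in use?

6

  7 → side 1 (new)  [load 7/10]
  1 → side 1  [load 8/10]
  5 → side 2 (new)  [load 5/10]
  5 → side 2  [load 10/10]
  4 → side 3 (new)  [load 4/10]
  1 → side 1  [load 9/10]
  5 → side 3  [load 9/10]
  8 → side 4 (new)  [load 8/10]
  3 → side 5 (new)  [load 3/10]
  3 → side 5  [load 6/10]
  3 → side 5  [load 9/10]
  9 → side 6 (new)  [load 9/10]
  2 → side 4  [load 10/10]
6 tape sides opened.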